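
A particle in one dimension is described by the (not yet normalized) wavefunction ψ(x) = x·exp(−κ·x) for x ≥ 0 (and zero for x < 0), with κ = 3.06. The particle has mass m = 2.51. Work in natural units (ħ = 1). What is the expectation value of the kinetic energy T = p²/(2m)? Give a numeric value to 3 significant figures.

T = −(ħ²/2m) d²/dx², so ⟨T⟩ = −(ħ²/2m) ∫ ψ*·ψ'' dx / ∫|ψ|² dx; with m = 2.51.
Differentiate x·exp(−κ·x) with the product rule; every integrand then reduces to terms xʲ·e^(−2κx) on [0, ∞), with ∫₀^∞ xʲ·e^(−2κx) dx = j!/(2κ)^(j+1).
State is unnormalized: ∫|ψ|² dx = 0.0087252, and ∫ψ*·(−ħ²/2m · ψ'') dx = 0.016275, so ⟨T⟩ = 0.016275 / 0.0087252.
⟨T⟩ = 1.8653.

1.87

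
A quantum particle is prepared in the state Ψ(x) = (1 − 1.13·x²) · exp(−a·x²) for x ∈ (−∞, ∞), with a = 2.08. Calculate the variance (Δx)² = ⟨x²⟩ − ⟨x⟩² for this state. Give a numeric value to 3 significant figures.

0.0708

Compute ⟨x⟩ and ⟨x²⟩ separately, then (Δx)² = ⟨x²⟩ − ⟨x⟩².
Expand each integrand as polynomial × e^(−2ax²) and use ∫x^(2j)·e^(−2ax²) dx = (2j−1)!!/(4a)^j · √(π/(2a)), odd powers → 0; here √(π/(2a)) = 0.86902.
Normalization: ∫|Ψ|² dx = 0.68105.
⟨x⟩ = 0.0000 and ⟨x²⟩ = 0.070822.
(Δx)² = 0.070822 − (0.0000)² = 0.070822.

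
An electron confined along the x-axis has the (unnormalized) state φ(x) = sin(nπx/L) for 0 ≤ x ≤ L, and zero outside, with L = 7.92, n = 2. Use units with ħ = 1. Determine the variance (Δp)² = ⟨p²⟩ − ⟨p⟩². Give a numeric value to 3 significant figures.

Compute ⟨p⟩ and ⟨p²⟩ separately; (Δp)² = ⟨p²⟩ − ⟨p⟩².
d/dx sin(nπx/L) = (nπ/L)·cos(nπx/L) and d²/dx² sin(nπx/L) = −(nπ/L)²·sin(nπx/L); on 0 ≤ x ≤ L, ∫sin²(nπx/L) dx = L/2 and ∫sin(nπx/L)·cos(nπx/L) dx = 0.
Normalization: ∫|φ|² dx = 3.9600.
⟨p⟩ = 0.0000 and ⟨p²⟩ = 0.62937.
(Δp)² = 0.62937 − (0.0000)² = 0.62937.

0.629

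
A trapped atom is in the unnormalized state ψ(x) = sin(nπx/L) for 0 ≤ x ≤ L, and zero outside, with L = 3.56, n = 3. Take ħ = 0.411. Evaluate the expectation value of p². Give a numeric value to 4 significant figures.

p² ψ = −ħ² d²ψ/dx²; ⟨p²⟩ = −ħ² ∫ ψ*·ψ'' dx / ∫|ψ|² dx.
d/dx sin(nπx/L) = (nπ/L)·cos(nπx/L) and d²/dx² sin(nπx/L) = −(nπ/L)²·sin(nπx/L); on 0 ≤ x ≤ L, ∫sin²(nπx/L) dx = L/2 and ∫sin(nπx/L)·cos(nπx/L) dx = 0.
State is unnormalized: ∫|ψ|² dx = 1.7800, and ∫ψ*·(−ħ² ψ'') dx = 2.1074, so ⟨p²⟩ = 2.1074 / 1.7800.
⟨p²⟩ = 1.1839.

1.184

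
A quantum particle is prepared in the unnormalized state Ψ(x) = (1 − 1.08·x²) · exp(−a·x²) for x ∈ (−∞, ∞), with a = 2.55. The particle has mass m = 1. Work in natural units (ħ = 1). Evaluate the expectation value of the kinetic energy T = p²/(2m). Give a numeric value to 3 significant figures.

T = −(ħ²/2m) d²/dx², so ⟨T⟩ = −(ħ²/2m) ∫ Ψ*·Ψ'' dx / ∫|Ψ|² dx; with m = 1.
Expand each integrand as polynomial × e^(−2ax²) and use ∫x^(2j)·e^(−2ax²) dx = (2j−1)!!/(4a)^j · √(π/(2a)), odd powers → 0; here √(π/(2a)) = 0.78486. Differentiate with the product rule, d/dx e^(−ax²) = −2ax·e^(−ax²).
State is unnormalized: ∫|Ψ|² dx = 0.64505, and ∫Ψ*·(−ħ²/2m · Ψ'') dx = 1.2911, so ⟨T⟩ = 1.2911 / 0.64505.
⟨T⟩ = 2.0016.

2.00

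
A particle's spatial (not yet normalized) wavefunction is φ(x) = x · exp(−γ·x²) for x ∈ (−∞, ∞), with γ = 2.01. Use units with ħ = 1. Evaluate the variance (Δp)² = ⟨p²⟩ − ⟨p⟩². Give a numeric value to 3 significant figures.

6.03

Compute ⟨p⟩ and ⟨p²⟩ separately; (Δp)² = ⟨p²⟩ − ⟨p⟩².
Expand each integrand as polynomial × e^(−2γx²) and use ∫x^(2j)·e^(−2γx²) dx = (2j−1)!!/(4γ)^j · √(π/(2γ)), odd powers → 0; here √(π/(2γ)) = 0.88402. Differentiate with the product rule, d/dx e^(−γx²) = −2γx·e^(−γx²).
Normalization: ∫|φ|² dx = 0.10995.
⟨p⟩ = 0.0000 and ⟨p²⟩ = 6.0300.
(Δp)² = 6.0300 − (0.0000)² = 6.0300.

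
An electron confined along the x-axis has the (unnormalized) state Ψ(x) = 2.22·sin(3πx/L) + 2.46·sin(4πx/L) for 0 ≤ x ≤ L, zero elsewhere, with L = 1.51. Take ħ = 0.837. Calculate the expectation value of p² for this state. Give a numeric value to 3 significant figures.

39.0

p² Ψ = −ħ² d²Ψ/dx²; ⟨p²⟩ = −ħ² ∫ Ψ*·Ψ'' dx / ∫|Ψ|² dx.
d²/dx² sin(jπx/L) = −(jπ/L)²·sin(jπx/L); on 0 ≤ x ≤ L, ∫sin²(jπx/L) dx = L/2 and ∫sin(jπx/L)·sin(lπx/L) dx = 0 for j ≠ l, so only diagonal terms survive in ∫|Ψ|² and ∫Ψ·Ψ″; ∫Ψ·Ψ′ dx = [Ψ²/2] between the walls = 0.
State is unnormalized: ∫|Ψ|² dx = 8.2899, and ∫Ψ*·(−ħ² Ψ'') dx = 323.24, so ⟨p²⟩ = 323.24 / 8.2899.
⟨p²⟩ = 38.992.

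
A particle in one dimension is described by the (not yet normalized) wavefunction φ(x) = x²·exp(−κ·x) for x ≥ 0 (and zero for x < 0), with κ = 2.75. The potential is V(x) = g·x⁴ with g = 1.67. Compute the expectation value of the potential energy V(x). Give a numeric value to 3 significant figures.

⟨V⟩ = ∫ V(x)·|φ|² dx / ∫|φ|² dx.
Every integrand reduces to terms xʲ·e^(−2κx) on [0, ∞); use ∫₀^∞ xʲ·e^(−2κx) dx = j!/(2κ)^(j+1).
State is unnormalized: ∫|φ|² dx = 0.0047687, and ∫φ*·V(x)·φ dx = 0.014621, so ⟨V⟩ = 0.014621 / 0.0047687.
⟨V⟩ = 3.0660.

3.07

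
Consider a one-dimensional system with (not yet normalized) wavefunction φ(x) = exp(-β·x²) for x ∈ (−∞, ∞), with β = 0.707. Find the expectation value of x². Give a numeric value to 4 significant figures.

⟨x²⟩ = ∫ x²·|φ|² dx / ∫|φ|² dx (integrals over the domain).
Gaussian moments: ∫x^(2j)·e^(−2βx²) dx = (2j−1)!!/(4β)^j · √(π/(2β)), odd powers integrate to 0; here √(π/(2β)) = 1.4906.
State is unnormalized: ∫|φ|² dx = 1.4906, and ∫φ*·x²·φ dx = 0.52707, so ⟨x²⟩ = 0.52707 / 1.4906.
⟨x²⟩ = 0.35361.

0.3536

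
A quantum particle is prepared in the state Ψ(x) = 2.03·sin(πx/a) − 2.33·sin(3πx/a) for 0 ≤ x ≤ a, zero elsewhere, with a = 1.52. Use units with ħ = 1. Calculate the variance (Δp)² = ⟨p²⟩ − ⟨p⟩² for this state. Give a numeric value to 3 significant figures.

23.7

Compute ⟨p⟩ and ⟨p²⟩ separately; (Δp)² = ⟨p²⟩ − ⟨p⟩².
d²/dx² sin(jπx/a) = −(jπ/a)²·sin(jπx/a); on 0 ≤ x ≤ a, ∫sin²(jπx/a) dx = a/2 and ∫sin(jπx/a)·sin(lπx/a) dx = 0 for j ≠ l, so only diagonal terms survive in ∫|Ψ|² and ∫Ψ·Ψ″; ∫Ψ·Ψ′ dx = [Ψ²/2] between the walls = 0.
Normalization: ∫|Ψ|² dx = 7.2578.
⟨p⟩ = 0.0000 and ⟨p²⟩ = 23.699.
(Δp)² = 23.699 − (0.0000)² = 23.699.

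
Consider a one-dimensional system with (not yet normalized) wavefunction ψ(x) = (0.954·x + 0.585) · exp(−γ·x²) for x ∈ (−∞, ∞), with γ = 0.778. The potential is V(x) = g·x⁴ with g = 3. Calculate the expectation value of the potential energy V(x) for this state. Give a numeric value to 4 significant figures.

2.642

⟨V⟩ = ∫ V(x)·|ψ|² dx / ∫|ψ|² dx.
Expand each integrand as polynomial × e^(−2γx²) and use ∫x^(2j)·e^(−2γx²) dx = (2j−1)!!/(4γ)^j · √(π/(2γ)), odd powers → 0; here √(π/(2γ)) = 1.4209.
State is unnormalized: ∫|ψ|² dx = 0.90183, and ∫ψ*·V(x)·ψ dx = 2.3828, so ⟨V⟩ = 2.3828 / 0.90183.
⟨V⟩ = 2.6422.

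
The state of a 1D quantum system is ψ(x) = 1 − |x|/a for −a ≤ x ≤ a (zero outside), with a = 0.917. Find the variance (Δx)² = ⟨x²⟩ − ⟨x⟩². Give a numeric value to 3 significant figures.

Compute ⟨x⟩ and ⟨x²⟩ separately, then (Δx)² = ⟨x²⟩ − ⟨x⟩².
ψ is even, so ∫ over [−a, a] = 2∫₀ᵃ with ψ = 1 − x/a there: ∫₀ᵃ (1 − x/a)² dx = a/3, ∫₀ᵃ x²(1 − x/a)² dx = a³/30, ∫₀ᵃ x⁴(1 − x/a)² dx = a⁵/105.
Normalization: ∫|ψ|² dx = 0.61133.
⟨x⟩ = 0.0000 and ⟨x²⟩ = 0.084089.
(Δx)² = 0.084089 − (0.0000)² = 0.084089.

0.0841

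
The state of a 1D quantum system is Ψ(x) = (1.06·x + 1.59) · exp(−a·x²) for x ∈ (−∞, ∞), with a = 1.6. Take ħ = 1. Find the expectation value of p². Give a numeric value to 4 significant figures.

1.808

p² Ψ = −ħ² d²Ψ/dx²; ⟨p²⟩ = −ħ² ∫ Ψ*·Ψ'' dx / ∫|Ψ|² dx.
Expand each integrand as polynomial × e^(−2ax²) and use ∫x^(2j)·e^(−2ax²) dx = (2j−1)!!/(4a)^j · √(π/(2a)), odd powers → 0; here √(π/(2a)) = 0.99083. Differentiate with the product rule, d/dx e^(−ax²) = −2ax·e^(−ax²).
State is unnormalized: ∫|Ψ|² dx = 2.6789, and ∫Ψ*·(−ħ² Ψ'') dx = 4.8428, so ⟨p²⟩ = 4.8428 / 2.6789.
⟨p²⟩ = 1.8078.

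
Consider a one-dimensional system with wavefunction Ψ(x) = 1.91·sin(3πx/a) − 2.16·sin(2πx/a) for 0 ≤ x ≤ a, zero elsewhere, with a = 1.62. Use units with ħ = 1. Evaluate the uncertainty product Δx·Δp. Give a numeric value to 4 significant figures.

Δx = √(⟨x²⟩−⟨x⟩²), Δp = √(⟨p²⟩−⟨p⟩²).
On 0 ≤ x ≤ a (j ≠ l): ∫sin²(jπx/a) dx = a/2, ∫sin(jπx/a)·sin(lπx/a) dx = 0; diagonal moments ∫x·sin²(jπx/a) dx = a²/4, ∫x²·sin²(jπx/a) dx = a³·(1/6 − 1/(4j²π²)); cross terms ∫x·sin(jπx/a)·sin(lπx/a) dx = 0 for j + l even and −4jla²/(π²(j² − l²)²) for j + l odd, ∫x²·sin(jπx/a)·sin(lπx/a) dx = (−1)^(j+l)·4jla³/(π²(j² − l²)²); higher powers the same way via product-to-sum and parts. d²/dx² sin(jπx/a) = −(jπ/a)²·sin(jπx/a); on 0 ≤ x ≤ a, ∫sin²(jπx/a) dx = a/2 and ∫sin(jπx/a)·sin(lπx/a) dx = 0 for j ≠ l, so only diagonal terms survive in ∫|Ψ|² and ∫Ψ·Ψ″; ∫Ψ·Ψ′ dx = [Ψ²/2] between the walls = 0.
Normalization: ∫|Ψ|² dx = 6.7341.
⟨x⟩ = 1.1228, ⟨x²⟩ = 1.3564 ⇒ Δx = 0.30941.
⟨p⟩ = 0.0000, ⟨p²⟩ = 23.294 ⇒ Δp = 4.8264.
Δx·Δp = 1.4933.

1.493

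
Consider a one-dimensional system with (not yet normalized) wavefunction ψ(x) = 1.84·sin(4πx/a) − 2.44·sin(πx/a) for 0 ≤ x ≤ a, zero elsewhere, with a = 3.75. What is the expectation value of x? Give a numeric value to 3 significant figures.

⟨x⟩ = ∫ x·|ψ|² dx / ∫|ψ|² dx (integrals over the domain).
On 0 ≤ x ≤ a (j ≠ l): ∫sin²(jπx/a) dx = a/2, ∫sin(jπx/a)·sin(lπx/a) dx = 0; diagonal moments ∫x·sin²(jπx/a) dx = a²/4, ∫x²·sin²(jπx/a) dx = a³·(1/6 − 1/(4j²π²)); cross terms ∫x·sin(jπx/a)·sin(lπx/a) dx = 0 for j + l even and −4jla²/(π²(j² − l²)²) for j + l odd, ∫x²·sin(jπx/a)·sin(lπx/a) dx = (−1)^(j+l)·4jla³/(π²(j² − l²)²); higher powers the same way via product-to-sum and parts.
State is unnormalized: ∫|ψ|² dx = 17.511, and ∫ψ*·x·ψ dx = 33.743, so ⟨x⟩ = 33.743 / 17.511.
⟨x⟩ = 1.9270.

1.93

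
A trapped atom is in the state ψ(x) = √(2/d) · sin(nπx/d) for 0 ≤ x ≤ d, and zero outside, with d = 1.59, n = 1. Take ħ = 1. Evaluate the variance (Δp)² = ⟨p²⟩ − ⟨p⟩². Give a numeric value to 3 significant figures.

3.90

Compute ⟨p⟩ and ⟨p²⟩ separately; (Δp)² = ⟨p²⟩ − ⟨p⟩².
d/dx sin(nπx/d) = (nπ/d)·cos(nπx/d) and d²/dx² sin(nπx/d) = −(nπ/d)²·sin(nπx/d); on 0 ≤ x ≤ d, ∫sin²(nπx/d) dx = d/2 and ∫sin(nπx/d)·cos(nπx/d) dx = 0.
⟨p⟩ = 0.0000 and ⟨p²⟩ = 3.9040.
(Δp)² = 3.9040 − (0.0000)² = 3.9040.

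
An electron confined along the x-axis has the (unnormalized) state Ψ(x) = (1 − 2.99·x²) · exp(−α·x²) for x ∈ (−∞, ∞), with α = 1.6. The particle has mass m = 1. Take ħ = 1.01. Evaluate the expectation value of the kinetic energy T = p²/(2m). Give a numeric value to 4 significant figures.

3.922

T = −(ħ²/2m) d²/dx², so ⟨T⟩ = −(ħ²/2m) ∫ Ψ*·Ψ'' dx / ∫|Ψ|² dx; with m = 1.
Expand each integrand as polynomial × e^(−2αx²) and use ∫x^(2j)·e^(−2αx²) dx = (2j−1)!!/(4α)^j · √(π/(2α)), odd powers → 0; here √(π/(2α)) = 0.99083. Differentiate with the product rule, d/dx e^(−αx²) = −2αx·e^(−αx²).
State is unnormalized: ∫|Ψ|² dx = 0.71381, and ∫Ψ*·(−ħ²/2m · Ψ'') dx = 2.7995, so ⟨T⟩ = 2.7995 / 0.71381.
⟨T⟩ = 3.9220.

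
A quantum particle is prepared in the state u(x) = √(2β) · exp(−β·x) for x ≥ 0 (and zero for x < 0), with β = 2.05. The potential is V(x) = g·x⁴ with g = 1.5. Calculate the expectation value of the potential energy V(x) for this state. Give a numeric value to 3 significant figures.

0.127

⟨V⟩ = ∫ V(x)·|u|² dx.
Every integrand reduces to terms xʲ·e^(−2βx) on [0, ∞); use ∫₀^∞ xʲ·e^(−2βx) dx = j!/(2β)^(j+1).
⟨V⟩ = 0.12740.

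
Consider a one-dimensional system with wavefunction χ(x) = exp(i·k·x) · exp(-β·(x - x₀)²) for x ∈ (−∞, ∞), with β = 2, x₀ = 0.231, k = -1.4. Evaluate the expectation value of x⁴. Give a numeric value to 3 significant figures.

⟨x⁴⟩ = ∫ x⁴·|χ|² dx / ∫|χ|² dx (integrals over the domain).
Gaussian moments (u = x − x₀): ∫u^(2j)·e^(−2βu²) du = (2j−1)!!/(4β)^j · √(π/(2β)), odd powers integrate to 0; here √(π/(2β)) = 0.88623.
State is unnormalized: ∫|χ|² dx = 0.88623, and ∫χ*·x⁴·χ dx = 0.079533, so ⟨x⁴⟩ = 0.079533 / 0.88623.
⟨x⁴⟩ = 0.089743.

0.0897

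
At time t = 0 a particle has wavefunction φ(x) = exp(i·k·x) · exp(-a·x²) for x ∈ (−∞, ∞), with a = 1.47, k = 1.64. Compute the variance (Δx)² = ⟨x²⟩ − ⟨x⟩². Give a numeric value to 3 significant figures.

0.170

Compute ⟨x⟩ and ⟨x²⟩ separately, then (Δx)² = ⟨x²⟩ − ⟨x⟩².
Gaussian moments: ∫x^(2j)·e^(−2ax²) dx = (2j−1)!!/(4a)^j · √(π/(2a)), odd powers integrate to 0; here √(π/(2a)) = 1.0337.
Normalization: ∫|φ|² dx = 1.0337.
⟨x⟩ = 0.0000 and ⟨x²⟩ = 0.17007.
(Δx)² = 0.17007 − (0.0000)² = 0.17007.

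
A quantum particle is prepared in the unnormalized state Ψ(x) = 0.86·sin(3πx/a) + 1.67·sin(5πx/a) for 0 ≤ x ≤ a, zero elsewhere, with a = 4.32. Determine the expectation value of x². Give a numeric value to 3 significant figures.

⟨x²⟩ = ∫ x²·|Ψ|² dx / ∫|Ψ|² dx (integrals over the domain).
On 0 ≤ x ≤ a (j ≠ l): ∫sin²(jπx/a) dx = a/2, ∫sin(jπx/a)·sin(lπx/a) dx = 0; diagonal moments ∫x·sin²(jπx/a) dx = a²/4, ∫x²·sin²(jπx/a) dx = a³·(1/6 − 1/(4j²π²)); cross terms ∫x·sin(jπx/a)·sin(lπx/a) dx = 0 for j + l even and −4jla²/(π²(j² − l²)²) for j + l odd, ∫x²·sin(jπx/a)·sin(lπx/a) dx = (−1)^(j+l)·4jla³/(π²(j² − l²)²); higher powers the same way via product-to-sum and parts.
State is unnormalized: ∫|Ψ|² dx = 7.6216, and ∫Ψ*·x²·Ψ dx = 52.516, so ⟨x²⟩ = 52.516 / 7.6216.
⟨x²⟩ = 6.8904.

6.89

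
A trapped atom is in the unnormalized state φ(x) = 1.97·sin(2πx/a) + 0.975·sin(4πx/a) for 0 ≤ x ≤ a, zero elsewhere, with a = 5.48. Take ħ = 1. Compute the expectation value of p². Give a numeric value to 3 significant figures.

p² φ = −ħ² d²φ/dx²; ⟨p²⟩ = −ħ² ∫ φ*·φ'' dx / ∫|φ|² dx.
d²/dx² sin(jπx/a) = −(jπ/a)²·sin(jπx/a); on 0 ≤ x ≤ a, ∫sin²(jπx/a) dx = a/2 and ∫sin(jπx/a)·sin(lπx/a) dx = 0 for j ≠ l, so only diagonal terms survive in ∫|φ|² and ∫φ·φ″; ∫φ·φ′ dx = [φ²/2] between the walls = 0.
State is unnormalized: ∫|φ|² dx = 13.238, and ∫φ*·(−ħ² φ'') dx = 27.676, so ⟨p²⟩ = 27.676 / 13.238.
⟨p²⟩ = 2.0906.

2.09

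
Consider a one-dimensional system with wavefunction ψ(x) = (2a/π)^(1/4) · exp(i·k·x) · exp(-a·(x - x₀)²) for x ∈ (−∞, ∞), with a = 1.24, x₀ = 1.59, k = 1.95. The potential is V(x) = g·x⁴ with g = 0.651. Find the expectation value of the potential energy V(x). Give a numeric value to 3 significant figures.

⟨V⟩ = ∫ V(x)·|ψ|² dx.
Gaussian moments (u = x − x₀): ∫u^(2j)·e^(−2au²) du = (2j−1)!!/(4a)^j · √(π/(2a)), odd powers integrate to 0; here √(π/(2a)) = 1.1255.
⟨V⟩ = 6.2310.

6.23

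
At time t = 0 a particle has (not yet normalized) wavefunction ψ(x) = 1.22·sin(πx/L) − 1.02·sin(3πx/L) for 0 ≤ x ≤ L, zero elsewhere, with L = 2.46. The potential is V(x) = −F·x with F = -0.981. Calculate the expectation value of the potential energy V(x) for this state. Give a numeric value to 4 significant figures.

⟨V⟩ = ∫ V(x)·|ψ|² dx / ∫|ψ|² dx.
On 0 ≤ x ≤ L (j ≠ l): ∫sin²(jπx/L) dx = L/2, ∫sin(jπx/L)·sin(lπx/L) dx = 0; diagonal moments ∫x·sin²(jπx/L) dx = L²/4, ∫x²·sin²(jπx/L) dx = L³·(1/6 − 1/(4j²π²)); cross terms ∫x·sin(jπx/L)·sin(lπx/L) dx = 0 for j + l even and −4jlL²/(π²(j² − l²)²) for j + l odd, ∫x²·sin(jπx/L)·sin(lπx/L) dx = (−1)^(j+l)·4jlL³/(π²(j² − l²)²); higher powers the same way via product-to-sum and parts.
State is unnormalized: ∫|ψ|² dx = 3.1104, and ∫ψ*·V(x)·ψ dx = 3.7531, so ⟨V⟩ = 3.7531 / 3.1104.
⟨V⟩ = 1.2066.

1.207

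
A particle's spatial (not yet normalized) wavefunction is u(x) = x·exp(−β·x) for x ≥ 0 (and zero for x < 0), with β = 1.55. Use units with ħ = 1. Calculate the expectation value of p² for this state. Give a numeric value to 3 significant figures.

2.40

p² u = −ħ² d²u/dx²; ⟨p²⟩ = −ħ² ∫ u*·u'' dx / ∫|u|² dx.
Differentiate x·exp(−β·x) with the product rule; every integrand then reduces to terms xʲ·e^(−2βx) on [0, ∞), with ∫₀^∞ xʲ·e^(−2βx) dx = j!/(2β)^(j+1).
State is unnormalized: ∫|u|² dx = 0.067134, and ∫u*·(−ħ² u'') dx = 0.16129, so ⟨p²⟩ = 0.16129 / 0.067134.
⟨p²⟩ = 2.4025.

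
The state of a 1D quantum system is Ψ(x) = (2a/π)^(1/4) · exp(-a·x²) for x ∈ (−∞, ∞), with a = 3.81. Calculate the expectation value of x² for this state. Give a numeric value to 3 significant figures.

⟨x²⟩ = ∫ x²·|Ψ|² dx (integrals over the domain).
Gaussian moments: ∫x^(2j)·e^(−2ax²) dx = (2j−1)!!/(4a)^j · √(π/(2a)), odd powers integrate to 0; here √(π/(2a)) = 0.64209.
⟨x²⟩ = 0.065617.

0.0656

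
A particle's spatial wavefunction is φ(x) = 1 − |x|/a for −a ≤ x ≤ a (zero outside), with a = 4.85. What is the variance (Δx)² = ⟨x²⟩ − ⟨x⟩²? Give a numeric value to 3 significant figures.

2.35

Compute ⟨x⟩ and ⟨x²⟩ separately, then (Δx)² = ⟨x²⟩ − ⟨x⟩².
φ is even, so ∫ over [−a, a] = 2∫₀ᵃ with φ = 1 − x/a there: ∫₀ᵃ (1 − x/a)² dx = a/3, ∫₀ᵃ x²(1 − x/a)² dx = a³/30, ∫₀ᵃ x⁴(1 − x/a)² dx = a⁵/105.
Normalization: ∫|φ|² dx = 3.2333.
⟨x⟩ = 0.0000 and ⟨x²⟩ = 2.3523.
(Δx)² = 2.3523 − (0.0000)² = 2.3523.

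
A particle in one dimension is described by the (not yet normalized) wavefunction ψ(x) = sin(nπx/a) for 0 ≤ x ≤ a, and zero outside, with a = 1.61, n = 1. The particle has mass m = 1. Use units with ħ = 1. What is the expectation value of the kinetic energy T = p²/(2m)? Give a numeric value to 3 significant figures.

T = −(ħ²/2m) d²/dx², so ⟨T⟩ = −(ħ²/2m) ∫ ψ*·ψ'' dx / ∫|ψ|² dx; with m = 1.
d/dx sin(nπx/a) = (nπ/a)·cos(nπx/a) and d²/dx² sin(nπx/a) = −(nπ/a)²·sin(nπx/a); on 0 ≤ x ≤ a, ∫sin²(nπx/a) dx = a/2 and ∫sin(nπx/a)·cos(nπx/a) dx = 0.
State is unnormalized: ∫|ψ|² dx = 0.80500, and ∫ψ*·(−ħ²/2m · ψ'') dx = 1.5325, so ⟨T⟩ = 1.5325 / 0.80500.
⟨T⟩ = 1.9038.

1.90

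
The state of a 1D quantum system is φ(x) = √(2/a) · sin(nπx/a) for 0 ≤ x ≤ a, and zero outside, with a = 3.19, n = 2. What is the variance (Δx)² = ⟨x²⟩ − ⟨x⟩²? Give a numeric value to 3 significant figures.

Compute ⟨x⟩ and ⟨x²⟩ separately, then (Δx)² = ⟨x²⟩ − ⟨x⟩².
With sin²θ = (1 − cos2θ)/2 on 0 ≤ x ≤ a: ∫sin²(nπx/a) dx = a/2, ∫x·sin²(nπx/a) dx = a²/4, ∫x²·sin²(nπx/a) dx = a³·(1/6 − 1/(4n²π²)); higher powers xᵏ the same way, integrating xᵏ·cos(2nπx/a) by parts.
⟨x⟩ = 1.5950 and ⟨x²⟩ = 3.2632.
(Δx)² = 3.2632 − (1.5950)² = 0.71913.

0.719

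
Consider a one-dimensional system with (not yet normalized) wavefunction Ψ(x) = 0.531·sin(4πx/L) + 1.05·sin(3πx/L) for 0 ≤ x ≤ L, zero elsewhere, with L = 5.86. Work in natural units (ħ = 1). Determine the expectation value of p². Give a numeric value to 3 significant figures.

3.00

p² Ψ = −ħ² d²Ψ/dx²; ⟨p²⟩ = −ħ² ∫ Ψ*·Ψ'' dx / ∫|Ψ|² dx.
d²/dx² sin(jπx/L) = −(jπ/L)²·sin(jπx/L); on 0 ≤ x ≤ L, ∫sin²(jπx/L) dx = L/2 and ∫sin(jπx/L)·sin(lπx/L) dx = 0 for j ≠ l, so only diagonal terms survive in ∫|Ψ|² and ∫Ψ·Ψ″; ∫Ψ·Ψ′ dx = [Ψ²/2] between the walls = 0.
State is unnormalized: ∫|Ψ|² dx = 4.0565, and ∫Ψ*·(−ħ² Ψ'') dx = 12.155, so ⟨p²⟩ = 12.155 / 4.0565.
⟨p²⟩ = 2.9964.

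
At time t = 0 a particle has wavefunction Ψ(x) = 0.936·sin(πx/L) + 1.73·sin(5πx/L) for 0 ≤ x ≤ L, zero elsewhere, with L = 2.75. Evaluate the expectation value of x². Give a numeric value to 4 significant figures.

2.467

⟨x²⟩ = ∫ x²·|Ψ|² dx / ∫|Ψ|² dx (integrals over the domain).
On 0 ≤ x ≤ L (j ≠ l): ∫sin²(jπx/L) dx = L/2, ∫sin(jπx/L)·sin(lπx/L) dx = 0; diagonal moments ∫x·sin²(jπx/L) dx = L²/4, ∫x²·sin²(jπx/L) dx = L³·(1/6 − 1/(4j²π²)); cross terms ∫x·sin(jπx/L)·sin(lπx/L) dx = 0 for j + l even and −4jlL²/(π²(j² − l²)²) for j + l odd, ∫x²·sin(jπx/L)·sin(lπx/L) dx = (−1)^(j+l)·4jlL³/(π²(j² − l²)²); higher powers the same way via product-to-sum and parts.
State is unnormalized: ∫|Ψ|² dx = 5.3199, and ∫Ψ*·x²·Ψ dx = 13.123, so ⟨x²⟩ = 13.123 / 5.3199.
⟨x²⟩ = 2.4668.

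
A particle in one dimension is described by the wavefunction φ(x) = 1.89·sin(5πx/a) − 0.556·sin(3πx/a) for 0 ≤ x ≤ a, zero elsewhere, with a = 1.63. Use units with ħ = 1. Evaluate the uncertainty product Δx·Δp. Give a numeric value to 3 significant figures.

3.60

Δx = √(⟨x²⟩−⟨x⟩²), Δp = √(⟨p²⟩−⟨p⟩²).
On 0 ≤ x ≤ a (j ≠ l): ∫sin²(jπx/a) dx = a/2, ∫sin(jπx/a)·sin(lπx/a) dx = 0; diagonal moments ∫x·sin²(jπx/a) dx = a²/4, ∫x²·sin²(jπx/a) dx = a³·(1/6 − 1/(4j²π²)); cross terms ∫x·sin(jπx/a)·sin(lπx/a) dx = 0 for j + l even and −4jla²/(π²(j² − l²)²) for j + l odd, ∫x²·sin(jπx/a)·sin(lπx/a) dx = (−1)^(j+l)·4jla³/(π²(j² − l²)²); higher powers the same way via product-to-sum and parts. d²/dx² sin(jπx/a) = −(jπ/a)²·sin(jπx/a); on 0 ≤ x ≤ a, ∫sin²(jπx/a) dx = a/2 and ∫sin(jπx/a)·sin(lπx/a) dx = 0 for j ≠ l, so only diagonal terms survive in ∫|φ|² and ∫φ·φ″; ∫φ·φ′ dx = [φ²/2] between the walls = 0.
Normalization: ∫|φ|² dx = 3.1632.
⟨x⟩ = 0.81500, ⟨x²⟩ = 0.81116 ⇒ Δx = 0.38332.
⟨p⟩ = 0.0000, ⟨p²⟩ = 88.134 ⇒ Δp = 9.3880.
Δx·Δp = 3.5986.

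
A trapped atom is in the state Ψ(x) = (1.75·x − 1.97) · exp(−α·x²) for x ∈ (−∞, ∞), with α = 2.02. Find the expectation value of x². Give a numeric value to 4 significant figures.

0.1458

⟨x²⟩ = ∫ x²·|Ψ|² dx / ∫|Ψ|² dx (integrals over the domain).
Expand each integrand as polynomial × e^(−2αx²) and use ∫x^(2j)·e^(−2αx²) dx = (2j−1)!!/(4α)^j · √(π/(2α)), odd powers → 0; here √(π/(2α)) = 0.88183.
State is unnormalized: ∫|Ψ|² dx = 3.7565, and ∫Ψ*·x²·Ψ dx = 0.54765, so ⟨x²⟩ = 0.54765 / 3.7565.
⟨x²⟩ = 0.14579.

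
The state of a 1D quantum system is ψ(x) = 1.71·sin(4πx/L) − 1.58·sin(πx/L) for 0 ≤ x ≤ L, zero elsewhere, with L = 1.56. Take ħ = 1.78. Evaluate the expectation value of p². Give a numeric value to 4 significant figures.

116.8

p² ψ = −ħ² d²ψ/dx²; ⟨p²⟩ = −ħ² ∫ ψ*·ψ'' dx / ∫|ψ|² dx.
d²/dx² sin(jπx/L) = −(jπ/L)²·sin(jπx/L); on 0 ≤ x ≤ L, ∫sin²(jπx/L) dx = L/2 and ∫sin(jπx/L)·sin(lπx/L) dx = 0 for j ≠ l, so only diagonal terms survive in ∫|ψ|² and ∫ψ·ψ″; ∫ψ·ψ′ dx = [ψ²/2] between the walls = 0.
State is unnormalized: ∫|ψ|² dx = 4.2280, and ∫ψ*·(−ħ² ψ'') dx = 493.94, so ⟨p²⟩ = 493.94 / 4.2280.
⟨p²⟩ = 116.83.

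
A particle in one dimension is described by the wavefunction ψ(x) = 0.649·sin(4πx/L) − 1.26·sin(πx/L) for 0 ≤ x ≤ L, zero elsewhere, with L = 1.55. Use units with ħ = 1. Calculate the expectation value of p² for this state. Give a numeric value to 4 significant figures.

17.03

p² ψ = −ħ² d²ψ/dx²; ⟨p²⟩ = −ħ² ∫ ψ*·ψ'' dx / ∫|ψ|² dx.
d²/dx² sin(jπx/L) = −(jπ/L)²·sin(jπx/L); on 0 ≤ x ≤ L, ∫sin²(jπx/L) dx = L/2 and ∫sin(jπx/L)·sin(lπx/L) dx = 0 for j ≠ l, so only diagonal terms survive in ∫|ψ|² and ∫ψ·ψ″; ∫ψ·ψ′ dx = [ψ²/2] between the walls = 0.
State is unnormalized: ∫|ψ|² dx = 1.5568, and ∫ψ*·(−ħ² ψ'') dx = 26.510, so ⟨p²⟩ = 26.510 / 1.5568.
⟨p²⟩ = 17.029.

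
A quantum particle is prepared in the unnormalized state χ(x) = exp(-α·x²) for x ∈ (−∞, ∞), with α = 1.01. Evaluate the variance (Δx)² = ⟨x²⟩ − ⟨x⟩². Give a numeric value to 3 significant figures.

0.248

Compute ⟨x⟩ and ⟨x²⟩ separately, then (Δx)² = ⟨x²⟩ − ⟨x⟩².
Gaussian moments: ∫x^(2j)·e^(−2αx²) dx = (2j−1)!!/(4α)^j · √(π/(2α)), odd powers integrate to 0; here √(π/(2α)) = 1.2471.
Normalization: ∫|χ|² dx = 1.2471.
⟨x⟩ = 0.0000 and ⟨x²⟩ = 0.24752.
(Δx)² = 0.24752 − (0.0000)² = 0.24752.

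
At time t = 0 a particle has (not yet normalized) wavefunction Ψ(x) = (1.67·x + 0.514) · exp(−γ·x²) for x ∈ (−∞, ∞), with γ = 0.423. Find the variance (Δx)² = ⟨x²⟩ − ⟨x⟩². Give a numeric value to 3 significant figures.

1.33

Compute ⟨x⟩ and ⟨x²⟩ separately, then (Δx)² = ⟨x²⟩ − ⟨x⟩².
Expand each integrand as polynomial × e^(−2γx²) and use ∫x^(2j)·e^(−2γx²) dx = (2j−1)!!/(4γ)^j · √(π/(2γ)), odd powers → 0; here √(π/(2γ)) = 1.9270.
Normalization: ∫|Ψ|² dx = 3.6854.
⟨x⟩ = 0.53053 and ⟨x²⟩ = 1.6098.
(Δx)² = 1.6098 − (0.53053)² = 1.3283.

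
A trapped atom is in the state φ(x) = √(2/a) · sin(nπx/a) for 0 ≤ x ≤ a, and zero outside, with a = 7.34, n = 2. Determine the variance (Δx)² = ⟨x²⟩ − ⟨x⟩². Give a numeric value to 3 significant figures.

3.81

Compute ⟨x⟩ and ⟨x²⟩ separately, then (Δx)² = ⟨x²⟩ − ⟨x⟩².
With sin²θ = (1 − cos2θ)/2 on 0 ≤ x ≤ a: ∫sin²(nπx/a) dx = a/2, ∫x·sin²(nπx/a) dx = a²/4, ∫x²·sin²(nπx/a) dx = a³·(1/6 − 1/(4n²π²)); higher powers xᵏ the same way, integrating xᵏ·cos(2nπx/a) by parts.
⟨x⟩ = 3.6700 and ⟨x²⟩ = 17.276.
(Δx)² = 17.276 − (3.6700)² = 3.8073.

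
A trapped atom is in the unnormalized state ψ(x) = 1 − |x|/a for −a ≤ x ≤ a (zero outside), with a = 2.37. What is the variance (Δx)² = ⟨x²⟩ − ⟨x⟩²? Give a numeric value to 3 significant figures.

0.562

Compute ⟨x⟩ and ⟨x²⟩ separately, then (Δx)² = ⟨x²⟩ − ⟨x⟩².
ψ is even, so ∫ over [−a, a] = 2∫₀ᵃ with ψ = 1 − x/a there: ∫₀ᵃ (1 − x/a)² dx = a/3, ∫₀ᵃ x²(1 − x/a)² dx = a³/30, ∫₀ᵃ x⁴(1 − x/a)² dx = a⁵/105.
Normalization: ∫|ψ|² dx = 1.5800.
⟨x⟩ = 0.0000 and ⟨x²⟩ = 0.56169.
(Δx)² = 0.56169 − (0.0000)² = 0.56169.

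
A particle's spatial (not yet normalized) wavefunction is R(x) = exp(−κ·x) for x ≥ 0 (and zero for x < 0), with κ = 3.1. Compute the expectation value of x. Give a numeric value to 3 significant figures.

⟨x⟩ = ∫ x·|R|² dx / ∫|R|² dx (integrals over the domain).
Every integrand reduces to terms xʲ·e^(−2κx) on [0, ∞); use ∫₀^∞ xʲ·e^(−2κx) dx = j!/(2κ)^(j+1).
State is unnormalized: ∫|R|² dx = 0.16129, and ∫R*·x·R dx = 0.026015, so ⟨x⟩ = 0.026015 / 0.16129.
⟨x⟩ = 0.16129.

0.161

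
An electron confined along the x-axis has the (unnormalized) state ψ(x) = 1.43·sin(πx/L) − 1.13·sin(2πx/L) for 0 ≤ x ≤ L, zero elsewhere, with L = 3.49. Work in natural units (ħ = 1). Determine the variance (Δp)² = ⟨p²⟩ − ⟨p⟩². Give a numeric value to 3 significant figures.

1.74

Compute ⟨p⟩ and ⟨p²⟩ separately; (Δp)² = ⟨p²⟩ − ⟨p⟩².
d²/dx² sin(jπx/L) = −(jπ/L)²·sin(jπx/L); on 0 ≤ x ≤ L, ∫sin²(jπx/L) dx = L/2 and ∫sin(jπx/L)·sin(lπx/L) dx = 0 for j ≠ l, so only diagonal terms survive in ∫|ψ|² and ∫ψ·ψ″; ∫ψ·ψ′ dx = [ψ²/2] between the walls = 0.
Normalization: ∫|ψ|² dx = 5.7965.
⟨p⟩ = 0.0000 and ⟨p²⟩ = 1.7448.
(Δp)² = 1.7448 − (0.0000)² = 1.7448.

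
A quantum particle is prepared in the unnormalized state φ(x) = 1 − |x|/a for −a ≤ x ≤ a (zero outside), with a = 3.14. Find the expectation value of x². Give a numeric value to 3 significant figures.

⟨x²⟩ = ∫ x²·|φ|² dx / ∫|φ|² dx (integrals over the domain).
φ is even, so ∫ over [−a, a] = 2∫₀ᵃ with φ = 1 − x/a there: ∫₀ᵃ (1 − x/a)² dx = a/3, ∫₀ᵃ x²(1 − x/a)² dx = a³/30, ∫₀ᵃ x⁴(1 − x/a)² dx = a⁵/105.
State is unnormalized: ∫|φ|² dx = 2.0933, and ∫φ*·x²·φ dx = 2.0639, so ⟨x²⟩ = 2.0639 / 2.0933.
⟨x²⟩ = 0.98596.

0.986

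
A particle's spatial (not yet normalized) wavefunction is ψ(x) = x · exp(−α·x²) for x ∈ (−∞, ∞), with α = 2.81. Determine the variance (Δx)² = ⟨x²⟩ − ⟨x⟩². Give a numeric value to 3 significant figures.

Compute ⟨x⟩ and ⟨x²⟩ separately, then (Δx)² = ⟨x²⟩ − ⟨x⟩².
Expand each integrand as polynomial × e^(−2αx²) and use ∫x^(2j)·e^(−2αx²) dx = (2j−1)!!/(4α)^j · √(π/(2α)), odd powers → 0; here √(π/(2α)) = 0.74766.
Normalization: ∫|ψ|² dx = 0.066518.
⟨x⟩ = 0.0000 and ⟨x²⟩ = 0.26690.
(Δx)² = 0.26690 − (0.0000)² = 0.26690.

0.267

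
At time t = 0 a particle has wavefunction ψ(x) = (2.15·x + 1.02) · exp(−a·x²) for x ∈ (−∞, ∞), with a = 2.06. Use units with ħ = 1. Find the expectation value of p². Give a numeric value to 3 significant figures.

3.50

p² ψ = −ħ² d²ψ/dx²; ⟨p²⟩ = −ħ² ∫ ψ*·ψ'' dx / ∫|ψ|² dx.
Expand each integrand as polynomial × e^(−2ax²) and use ∫x^(2j)·e^(−2ax²) dx = (2j−1)!!/(4a)^j · √(π/(2a)), odd powers → 0; here √(π/(2a)) = 0.87323. Differentiate with the product rule, d/dx e^(−ax²) = −2ax·e^(−ax²).
State is unnormalized: ∫|ψ|² dx = 1.3984, and ∫ψ*·(−ħ² ψ'') dx = 4.8989, so ⟨p²⟩ = 4.8989 / 1.3984.
⟨p²⟩ = 3.5033.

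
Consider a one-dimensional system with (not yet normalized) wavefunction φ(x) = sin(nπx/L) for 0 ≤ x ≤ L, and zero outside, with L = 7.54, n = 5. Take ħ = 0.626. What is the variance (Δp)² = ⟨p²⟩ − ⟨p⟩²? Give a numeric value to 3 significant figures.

1.70

Compute ⟨p⟩ and ⟨p²⟩ separately; (Δp)² = ⟨p²⟩ − ⟨p⟩².
d/dx sin(nπx/L) = (nπ/L)·cos(nπx/L) and d²/dx² sin(nπx/L) = −(nπ/L)²·sin(nπx/L); on 0 ≤ x ≤ L, ∫sin²(nπx/L) dx = L/2 and ∫sin(nπx/L)·cos(nπx/L) dx = 0.
Normalization: ∫|φ|² dx = 3.7700.
⟨p⟩ = 0.0000 and ⟨p²⟩ = 1.7008.
(Δp)² = 1.7008 − (0.0000)² = 1.7008.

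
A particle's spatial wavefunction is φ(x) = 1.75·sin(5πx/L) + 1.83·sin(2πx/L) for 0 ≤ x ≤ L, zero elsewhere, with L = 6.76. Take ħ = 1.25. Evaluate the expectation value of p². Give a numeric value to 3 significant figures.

p² φ = −ħ² d²φ/dx²; ⟨p²⟩ = −ħ² ∫ φ*·φ'' dx / ∫|φ|² dx.
d²/dx² sin(jπx/L) = −(jπ/L)²·sin(jπx/L); on 0 ≤ x ≤ L, ∫sin²(jπx/L) dx = L/2 and ∫sin(jπx/L)·sin(lπx/L) dx = 0 for j ≠ l, so only diagonal terms survive in ∫|φ|² and ∫φ·φ″; ∫φ·φ′ dx = [φ²/2] between the walls = 0.
State is unnormalized: ∫|φ|² dx = 21.671, and ∫φ*·(−ħ² φ'') dx = 102.61, so ⟨p²⟩ = 102.61 / 21.671.
⟨p²⟩ = 4.7349.

4.73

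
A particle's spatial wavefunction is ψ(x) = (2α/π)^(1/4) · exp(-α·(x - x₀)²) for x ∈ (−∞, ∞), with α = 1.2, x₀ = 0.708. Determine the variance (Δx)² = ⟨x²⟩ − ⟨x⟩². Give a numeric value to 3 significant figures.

0.208

Compute ⟨x⟩ and ⟨x²⟩ separately, then (Δx)² = ⟨x²⟩ − ⟨x⟩².
Gaussian moments (u = x − x₀): ∫u^(2j)·e^(−2αu²) du = (2j−1)!!/(4α)^j · √(π/(2α)), odd powers integrate to 0; here √(π/(2α)) = 1.1441.
⟨x⟩ = 0.70800 and ⟨x²⟩ = 0.70960.
(Δx)² = 0.70960 − (0.70800)² = 0.20833.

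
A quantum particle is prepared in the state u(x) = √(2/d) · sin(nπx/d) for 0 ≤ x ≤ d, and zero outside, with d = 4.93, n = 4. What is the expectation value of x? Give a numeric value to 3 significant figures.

⟨x⟩ = ∫ x·|u|² dx (integrals over the domain).
With sin²θ = (1 − cos2θ)/2 on 0 ≤ x ≤ d: ∫sin²(nπx/d) dx = d/2, ∫x·sin²(nπx/d) dx = d²/4, ∫x²·sin²(nπx/d) dx = d³·(1/6 − 1/(4n²π²)); higher powers xᵏ the same way, integrating xᵏ·cos(2nπx/d) by parts.
⟨x⟩ = 2.4650.

2.47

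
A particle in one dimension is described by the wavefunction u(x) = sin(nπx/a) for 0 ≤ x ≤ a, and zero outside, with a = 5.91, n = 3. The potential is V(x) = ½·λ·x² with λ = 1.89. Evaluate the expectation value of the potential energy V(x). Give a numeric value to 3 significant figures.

10.8

⟨V⟩ = ∫ V(x)·|u|² dx / ∫|u|² dx.
With sin²θ = (1 − cos2θ)/2 on 0 ≤ x ≤ a: ∫sin²(nπx/a) dx = a/2, ∫x·sin²(nπx/a) dx = a²/4, ∫x²·sin²(nπx/a) dx = a³·(1/6 − 1/(4n²π²)); higher powers xᵏ the same way, integrating xᵏ·cos(2nπx/a) by parts.
State is unnormalized: ∫|u|² dx = 2.9550, and ∫u*·V(x)·u dx = 31.963, so ⟨V⟩ = 31.963 / 2.9550.
⟨V⟩ = 10.817.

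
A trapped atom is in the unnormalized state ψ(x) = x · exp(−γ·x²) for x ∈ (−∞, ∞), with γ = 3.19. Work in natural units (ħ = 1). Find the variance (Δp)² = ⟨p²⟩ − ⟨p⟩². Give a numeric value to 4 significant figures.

Compute ⟨p⟩ and ⟨p²⟩ separately; (Δp)² = ⟨p²⟩ − ⟨p⟩².
Expand each integrand as polynomial × e^(−2γx²) and use ∫x^(2j)·e^(−2γx²) dx = (2j−1)!!/(4γ)^j · √(π/(2γ)), odd powers → 0; here √(π/(2γ)) = 0.70172. Differentiate with the product rule, d/dx e^(−γx²) = −2γx·e^(−γx²).
Normalization: ∫|ψ|² dx = 0.054994.
⟨p⟩ = 0.0000 and ⟨p²⟩ = 9.5700.
(Δp)² = 9.5700 − (0.0000)² = 9.5700.

9.570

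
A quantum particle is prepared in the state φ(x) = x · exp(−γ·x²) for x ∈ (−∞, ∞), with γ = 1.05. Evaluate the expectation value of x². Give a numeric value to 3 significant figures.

⟨x²⟩ = ∫ x²·|φ|² dx / ∫|φ|² dx (integrals over the domain).
Expand each integrand as polynomial × e^(−2γx²) and use ∫x^(2j)·e^(−2γx²) dx = (2j−1)!!/(4γ)^j · √(π/(2γ)), odd powers → 0; here √(π/(2γ)) = 1.2231.
State is unnormalized: ∫|φ|² dx = 0.29122, and ∫φ*·x²·φ dx = 0.20801, so ⟨x²⟩ = 0.20801 / 0.29122.
⟨x²⟩ = 0.71429.

0.714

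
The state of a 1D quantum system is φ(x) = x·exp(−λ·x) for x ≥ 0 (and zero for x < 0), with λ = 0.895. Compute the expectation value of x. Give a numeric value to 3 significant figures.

⟨x⟩ = ∫ x·|φ|² dx / ∫|φ|² dx (integrals over the domain).
Every integrand reduces to terms xʲ·e^(−2λx) on [0, ∞); use ∫₀^∞ xʲ·e^(−2λx) dx = j!/(2λ)^(j+1).
State is unnormalized: ∫|φ|² dx = 0.34872, and ∫φ*·x·φ dx = 0.58444, so ⟨x⟩ = 0.58444 / 0.34872.
⟨x⟩ = 1.6760.

1.68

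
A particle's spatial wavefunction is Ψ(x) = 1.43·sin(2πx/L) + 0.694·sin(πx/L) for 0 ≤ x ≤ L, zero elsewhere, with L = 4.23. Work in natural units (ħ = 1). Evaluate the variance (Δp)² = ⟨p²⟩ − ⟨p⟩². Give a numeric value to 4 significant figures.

1.891

Compute ⟨p⟩ and ⟨p²⟩ separately; (Δp)² = ⟨p²⟩ − ⟨p⟩².
d²/dx² sin(jπx/L) = −(jπ/L)²·sin(jπx/L); on 0 ≤ x ≤ L, ∫sin²(jπx/L) dx = L/2 and ∫sin(jπx/L)·sin(lπx/L) dx = 0 for j ≠ l, so only diagonal terms survive in ∫|Ψ|² and ∫Ψ·Ψ″; ∫Ψ·Ψ′ dx = [Ψ²/2] between the walls = 0.
Normalization: ∫|Ψ|² dx = 5.3436.
⟨p⟩ = 0.0000 and ⟨p²⟩ = 1.8909.
(Δp)² = 1.8909 − (0.0000)² = 1.8909.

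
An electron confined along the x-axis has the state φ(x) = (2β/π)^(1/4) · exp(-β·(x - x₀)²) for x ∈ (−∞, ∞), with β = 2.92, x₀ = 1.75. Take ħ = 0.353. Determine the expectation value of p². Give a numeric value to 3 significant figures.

p² φ = −ħ² d²φ/dx²; ⟨p²⟩ = −ħ² ∫ φ*·φ'' dx.
Gaussian moments (u = x − x₀): ∫u^(2j)·e^(−2βu²) du = (2j−1)!!/(4β)^j · √(π/(2β)), odd powers integrate to 0; here √(π/(2β)) = 0.73345. Derivatives: d/dx e^(−βu²) = −2βu·e^(−βu²), d²/dx² e^(−βu²) = (4β²u² − 2β)·e^(−βu²).
⟨p²⟩ = 0.36386.

0.364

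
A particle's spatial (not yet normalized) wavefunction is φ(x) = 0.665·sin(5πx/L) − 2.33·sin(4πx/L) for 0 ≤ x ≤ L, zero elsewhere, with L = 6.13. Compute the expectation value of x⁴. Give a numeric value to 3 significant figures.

⟨x⁴⟩ = ∫ x⁴·|φ|² dx / ∫|φ|² dx (integrals over the domain).
On 0 ≤ x ≤ L (j ≠ l): ∫sin²(jπx/L) dx = L/2, ∫sin(jπx/L)·sin(lπx/L) dx = 0; diagonal moments ∫x·sin²(jπx/L) dx = L²/4, ∫x²·sin²(jπx/L) dx = L³·(1/6 − 1/(4j²π²)); cross terms ∫x·sin(jπx/L)·sin(lπx/L) dx = 0 for j + l even and −4jlL²/(π²(j² − l²)²) for j + l odd, ∫x²·sin(jπx/L)·sin(lπx/L) dx = (−1)^(j+l)·4jlL³/(π²(j² − l²)²); higher powers the same way via product-to-sum and parts.
State is unnormalized: ∫|φ|² dx = 17.995, and ∫φ*·x⁴·φ dx = 6991.3, so ⟨x⁴⟩ = 6991.3 / 17.995.
⟨x⁴⟩ = 388.51.

389.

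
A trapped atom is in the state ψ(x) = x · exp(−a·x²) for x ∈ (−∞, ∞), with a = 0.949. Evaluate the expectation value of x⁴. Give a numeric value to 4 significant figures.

1.041

⟨x⁴⟩ = ∫ x⁴·|ψ|² dx / ∫|ψ|² dx (integrals over the domain).
Expand each integrand as polynomial × e^(−2ax²) and use ∫x^(2j)·e^(−2ax²) dx = (2j−1)!!/(4a)^j · √(π/(2a)), odd powers → 0; here √(π/(2a)) = 1.2866.
State is unnormalized: ∫|ψ|² dx = 0.33892, and ∫ψ*·x⁴·ψ dx = 0.35281, so ⟨x⁴⟩ = 0.35281 / 0.33892.
⟨x⁴⟩ = 1.0410.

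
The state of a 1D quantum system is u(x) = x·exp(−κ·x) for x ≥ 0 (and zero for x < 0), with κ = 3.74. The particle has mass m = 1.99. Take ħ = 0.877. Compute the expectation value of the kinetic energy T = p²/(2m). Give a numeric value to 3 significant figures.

2.70

T = −(ħ²/2m) d²/dx², so ⟨T⟩ = −(ħ²/2m) ∫ u*·u'' dx / ∫|u|² dx; with m = 1.99.
Differentiate x·exp(−κ·x) with the product rule; every integrand then reduces to terms xʲ·e^(−2κx) on [0, ∞), with ∫₀^∞ xʲ·e^(−2κx) dx = j!/(2κ)^(j+1).
State is unnormalized: ∫|u|² dx = 0.0047789, and ∫u*·(−ħ²/2m · u'') dx = 0.012918, so ⟨T⟩ = 0.012918 / 0.0047789.
⟨T⟩ = 2.7031.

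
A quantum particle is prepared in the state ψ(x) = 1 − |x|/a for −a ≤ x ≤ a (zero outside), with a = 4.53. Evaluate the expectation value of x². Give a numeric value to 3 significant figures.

2.05

⟨x²⟩ = ∫ x²·|ψ|² dx / ∫|ψ|² dx (integrals over the domain).
ψ is even, so ∫ over [−a, a] = 2∫₀ᵃ with ψ = 1 − x/a there: ∫₀ᵃ (1 − x/a)² dx = a/3, ∫₀ᵃ x²(1 − x/a)² dx = a³/30, ∫₀ᵃ x⁴(1 − x/a)² dx = a⁵/105.
State is unnormalized: ∫|ψ|² dx = 3.0200, and ∫ψ*·x²·ψ dx = 6.1973, so ⟨x²⟩ = 6.1973 / 3.0200.
⟨x²⟩ = 2.0521.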